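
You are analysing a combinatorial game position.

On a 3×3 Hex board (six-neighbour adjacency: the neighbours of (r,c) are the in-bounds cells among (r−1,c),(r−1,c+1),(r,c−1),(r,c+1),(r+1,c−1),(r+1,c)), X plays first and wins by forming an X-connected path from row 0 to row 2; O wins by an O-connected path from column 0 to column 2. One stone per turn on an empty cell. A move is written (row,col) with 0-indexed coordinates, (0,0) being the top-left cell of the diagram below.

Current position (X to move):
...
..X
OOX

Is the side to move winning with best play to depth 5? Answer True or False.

ply 1, X at .../..X/OOX | (0,0)=+1→X../..X/OOX*; (0,1)=+1→.X./..X/OOX; (0,2)=+1→..X/..X/OOX; (1,0)=+1→.../X.X/OOX; (1,1)=+1→.../.XX/OOX
ply 2, O at X../..X/OOX | (0,1)=-1→XO./..X/OOX*; (0,2)=-1→X.O/..X/OOX; (1,0)=-1→X../O.X/OOX; (1,1)=-1→X../.OX/OOX
ply 3, X at XO./..X/OOX | (0,2)=+1→XOX/..X/OOX*; (1,0)=+1→XO./X.X/OOX; (1,1)=+1→XO./.XX/OOX
ply 4: XOX/..X/OOX is terminal -1 (O); from .../..X/OOX depth 5

X winning at [.../..X/OOX]: True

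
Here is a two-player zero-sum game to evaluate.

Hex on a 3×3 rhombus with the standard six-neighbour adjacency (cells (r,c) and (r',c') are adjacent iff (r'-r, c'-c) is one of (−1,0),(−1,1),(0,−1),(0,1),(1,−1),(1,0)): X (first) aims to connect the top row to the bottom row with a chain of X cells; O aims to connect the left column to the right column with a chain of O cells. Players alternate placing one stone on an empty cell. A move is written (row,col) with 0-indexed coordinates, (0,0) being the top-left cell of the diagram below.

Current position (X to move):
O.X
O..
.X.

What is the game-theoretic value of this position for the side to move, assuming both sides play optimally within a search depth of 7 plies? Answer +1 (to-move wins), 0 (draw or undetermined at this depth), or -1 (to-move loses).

p1 X@[O.X/O../.X.]: (0,1)[OXX/O../.X.]+1* (1,1)[O.X/OX./.X.]+1 (1,2)[O.X/O.X/.X.]+1 (2,0)[O.X/O../XX.]+1 (2,2)[O.X/O../.XX]+1
p2 O@[OXX/O../.X.]: (1,1)[OXX/OO./.X.]-1* (1,2)[OXX/O.O/.X.]-1 (2,0)[OXX/O../OX.]-1 (2,2)[OXX/O../.XO]-1
p3 X@[OXX/OO./.X.]: (1,2)[OXX/OOX/.X.]+1* (2,0)[OXX/OO./XX.]-1 (2,2)[OXX/OO./.XX]-1
p4 O@[OXX/OOX/.X.] terminal -1; root [O.X/O../.X.] d7

value(O.X/O../.X., X) = +1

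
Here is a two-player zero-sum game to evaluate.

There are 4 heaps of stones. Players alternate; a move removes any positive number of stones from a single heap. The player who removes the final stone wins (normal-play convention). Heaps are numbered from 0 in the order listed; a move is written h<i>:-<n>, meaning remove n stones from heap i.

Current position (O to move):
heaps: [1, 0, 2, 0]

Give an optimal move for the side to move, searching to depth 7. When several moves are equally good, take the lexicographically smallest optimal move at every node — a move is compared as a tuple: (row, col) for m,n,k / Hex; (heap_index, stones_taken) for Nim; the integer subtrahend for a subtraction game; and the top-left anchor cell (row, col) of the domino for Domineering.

O's best at [(1,0,2,0)]: h2:-1

ply 1, O at (1,0,2,0) | h0:-1=-1→(0,0,2,0); h2:-1=+1→(1,0,1,0)*; h2:-2=-1→(1,0,0,0)
ply 2, X at (1,0,1,0) | h0:-1=-1→(0,0,1,0)*; h2:-1=-1→(1,0,0,0)
ply 3, O at (0,0,1,0) | h2:-1=+1→(0,0,0,0)*
ply 4: (0,0,0,0) is terminal -1 (X); from (1,0,2,0) depth 7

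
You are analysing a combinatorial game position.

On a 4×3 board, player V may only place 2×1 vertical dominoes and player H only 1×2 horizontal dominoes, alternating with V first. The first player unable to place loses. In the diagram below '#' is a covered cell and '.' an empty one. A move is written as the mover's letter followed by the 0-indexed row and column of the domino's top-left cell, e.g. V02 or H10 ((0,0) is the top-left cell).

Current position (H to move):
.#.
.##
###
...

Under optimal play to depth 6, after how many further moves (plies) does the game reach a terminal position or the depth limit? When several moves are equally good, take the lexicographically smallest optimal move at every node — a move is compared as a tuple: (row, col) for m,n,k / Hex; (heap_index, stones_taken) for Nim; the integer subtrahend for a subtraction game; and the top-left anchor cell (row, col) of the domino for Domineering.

PV length from [.#./.##/###/...]: 2 plies

p1 H@[.#./.##/###/...]: H30[.#./.##/###/##.]-1* H31[.#./.##/###/.##]-1
p2 V@[.#./.##/###/##.]: V00[##./###/###/##.]+1*
p3 H@[##./###/###/##.] terminal -1; root [.#./.##/###/...] d6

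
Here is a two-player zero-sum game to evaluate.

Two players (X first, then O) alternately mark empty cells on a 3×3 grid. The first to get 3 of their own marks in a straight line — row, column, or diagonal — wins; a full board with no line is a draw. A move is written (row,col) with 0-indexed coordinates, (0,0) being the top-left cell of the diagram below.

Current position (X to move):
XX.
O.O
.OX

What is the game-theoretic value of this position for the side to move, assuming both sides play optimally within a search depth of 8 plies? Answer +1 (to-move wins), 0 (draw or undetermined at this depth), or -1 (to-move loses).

value(XX./O.O/.OX, X) = +1

[XX./O.O/.OX] X move#1: (0,2):+1/XXX/O.O/.OX*, (1,1):+1/XX./OXO/.OX, (2,0):-1/XX./O.O/XOX
[XXX/O.O/.OX] end (terminal -1, O#2); searched XX./O.O/.OX to 8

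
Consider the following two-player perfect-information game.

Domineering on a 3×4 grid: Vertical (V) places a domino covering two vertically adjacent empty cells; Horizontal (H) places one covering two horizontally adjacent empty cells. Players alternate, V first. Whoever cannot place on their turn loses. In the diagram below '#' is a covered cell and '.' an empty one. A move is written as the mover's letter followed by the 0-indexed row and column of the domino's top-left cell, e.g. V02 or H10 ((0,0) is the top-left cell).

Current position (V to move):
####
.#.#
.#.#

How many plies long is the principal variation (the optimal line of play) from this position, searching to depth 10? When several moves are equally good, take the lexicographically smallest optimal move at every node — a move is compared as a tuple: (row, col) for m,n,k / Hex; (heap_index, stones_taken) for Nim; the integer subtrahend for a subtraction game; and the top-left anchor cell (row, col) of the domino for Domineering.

ply 1, V at ####/.#.#/.#.# | V10=+1→####/##.#/##.#*; V12=+1→####/.###/.###
ply 2: ####/##.#/##.# is terminal -1 (H); from ####/.#.#/.#.# depth 10

PV length from [####/.#.#/.#.#]: 1 ply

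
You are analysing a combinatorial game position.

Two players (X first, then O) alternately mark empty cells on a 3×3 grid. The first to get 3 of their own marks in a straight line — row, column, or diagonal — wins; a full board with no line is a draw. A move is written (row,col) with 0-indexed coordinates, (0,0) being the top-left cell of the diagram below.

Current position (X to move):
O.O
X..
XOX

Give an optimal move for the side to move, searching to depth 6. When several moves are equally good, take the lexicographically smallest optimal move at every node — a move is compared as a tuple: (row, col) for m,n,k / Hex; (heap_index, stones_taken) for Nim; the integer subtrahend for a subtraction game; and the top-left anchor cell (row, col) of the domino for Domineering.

X's best at [O.O/X../XOX]: (0,1)

ply 1, X at O.O/X../XOX | (0,1)=+0→OXO/X../XOX*; (1,1)=-1→O.O/XX./XOX; (1,2)=-1→O.O/X.X/XOX
ply 2, O at OXO/X../XOX | (1,1)=+0→OXO/XO./XOX*; (1,2)=+0→OXO/X.O/XOX
ply 3, X at OXO/XO./XOX | (1,2)=+0→OXO/XOX/XOX*
ply 4: OXO/XOX/XOX is terminal +0 (O); from O.O/X../XOX depth 6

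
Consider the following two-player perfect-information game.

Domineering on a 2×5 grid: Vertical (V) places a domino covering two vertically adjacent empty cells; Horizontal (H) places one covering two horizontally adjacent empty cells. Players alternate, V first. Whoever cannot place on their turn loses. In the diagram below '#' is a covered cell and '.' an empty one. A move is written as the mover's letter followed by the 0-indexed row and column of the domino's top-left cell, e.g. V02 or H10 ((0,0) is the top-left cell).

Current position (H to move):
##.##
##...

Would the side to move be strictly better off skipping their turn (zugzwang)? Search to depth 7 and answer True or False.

ply 1, H at ##.##/##... | H12=+1→##.##/####.*; H13=-1→##.##/##.##
ply 2: ##.##/####. is terminal -1 (V); from ##.##/##... depth 7
pass branch (V moves first from the same position):
  | ply 1, V at ##.##/##... | V02=-1→#####/###..*
  | ply 2, H at #####/###.. | H13=+1→#####/#####*
  | ply 3: #####/##### is terminal -1 (V); from ##.##/##... depth 7
H moving scores +1; H passing scores +1

zugzwang(##.##/##..., H) = False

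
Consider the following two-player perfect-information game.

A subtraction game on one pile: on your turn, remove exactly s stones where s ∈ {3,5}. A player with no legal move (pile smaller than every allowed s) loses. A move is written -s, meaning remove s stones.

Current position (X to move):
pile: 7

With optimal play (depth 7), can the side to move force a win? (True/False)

X winning at [7]: True

p1 X@[7]: -3[4]-1 -5[2]+1*
p2 O@[2] terminal -1; root [7] d7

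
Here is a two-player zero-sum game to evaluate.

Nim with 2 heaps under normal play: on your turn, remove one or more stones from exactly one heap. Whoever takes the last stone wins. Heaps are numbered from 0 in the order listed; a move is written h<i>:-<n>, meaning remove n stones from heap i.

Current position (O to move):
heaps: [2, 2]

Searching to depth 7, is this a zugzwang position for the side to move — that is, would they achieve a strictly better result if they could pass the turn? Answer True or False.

[(2,2)] O move#1: h0:-1:-1/(1,2)*, h0:-2:-1/(0,2), h1:-1:-1/(2,1), h1:-2:-1/(2,0)
[(1,2)] X move#2: h0:-1:-1/(0,2), h1:-1:+1/(1,1)*, h1:-2:-1/(1,0)
[(1,1)] O move#3: h0:-1:-1/(0,1)*, h1:-1:-1/(1,0)
[(0,1)] X move#4: h1:-1:+1/(0,0)*
[(0,0)] end (terminal -1, O#5); searched (2,2) to 7
if O skipped the turn, X would face:
~ [(2,2)] X move#1: h0:-1:-1/(1,2)*, h0:-2:-1/(0,2), h1:-1:-1/(2,1), h1:-2:-1/(2,0)
~ [(1,2)] O move#2: h0:-1:-1/(0,2), h1:-1:+1/(1,1)*, h1:-2:-1/(1,0)
~ [(1,1)] X move#3: h0:-1:-1/(0,1)*, h1:-1:-1/(1,0)
~ [(0,1)] O move#4: h1:-1:+1/(0,0)*
~ [(0,0)] end (terminal -1, X#5); searched (2,2) to 7
compare (O): move=-1 vs pass=+1

zugzwang((2,2), O) = True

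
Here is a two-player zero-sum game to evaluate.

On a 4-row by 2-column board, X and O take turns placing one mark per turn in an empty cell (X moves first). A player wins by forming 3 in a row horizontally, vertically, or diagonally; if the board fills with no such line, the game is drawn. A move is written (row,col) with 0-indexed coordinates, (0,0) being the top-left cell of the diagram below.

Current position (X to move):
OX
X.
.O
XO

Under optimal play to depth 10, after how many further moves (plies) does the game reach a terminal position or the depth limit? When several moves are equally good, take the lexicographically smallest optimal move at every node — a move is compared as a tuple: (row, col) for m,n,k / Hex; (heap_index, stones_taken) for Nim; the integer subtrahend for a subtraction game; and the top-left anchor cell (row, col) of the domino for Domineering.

PV length from [OX/X./.O/XO]: 1 ply

[OX/X./.O/XO] X move#1: (1,1):+0/OX/XX/.O/XO, (2,0):+1/OX/X./XO/XO*
[OX/X./XO/XO] end (terminal -1, O#2); searched OX/X./.O/XO to 10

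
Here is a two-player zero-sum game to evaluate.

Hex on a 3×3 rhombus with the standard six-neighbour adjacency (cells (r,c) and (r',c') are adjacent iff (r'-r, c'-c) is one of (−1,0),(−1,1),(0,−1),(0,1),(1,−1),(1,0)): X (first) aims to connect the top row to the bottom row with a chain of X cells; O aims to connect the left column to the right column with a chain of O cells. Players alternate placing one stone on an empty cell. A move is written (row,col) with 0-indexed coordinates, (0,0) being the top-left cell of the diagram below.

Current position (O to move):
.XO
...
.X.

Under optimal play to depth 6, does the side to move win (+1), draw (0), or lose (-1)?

value(.XO/.../.X., O) = +1

[.XO/.../.X.] O move#1: (0,0):-1/OXO/.../.X., (1,0):-1/.XO/O../.X., (1,1):+1/.XO/.O./.X.*, (1,2):-1/.XO/..O/.X., (2,0):-1/.XO/.../OX., (2,2):-1/.XO/.../.XO
[.XO/.O./.X.] X move#2: (0,0):-1/XXO/.O./.X.*, (1,0):-1/.XO/XO./.X., (1,2):-1/.XO/.OX/.X., (2,0):-1/.XO/.O./XX., (2,2):-1/.XO/.O./.XX
[XXO/.O./.X.] O move#3: (1,0):+1/XXO/OO./.X.*, (1,2):+1/XXO/.OO/.X., (2,0):+1/XXO/.O./OX., (2,2):+1/XXO/.O./.XO
[XXO/OO./.X.] end (terminal -1, X#4); searched .XO/.../.X. to 6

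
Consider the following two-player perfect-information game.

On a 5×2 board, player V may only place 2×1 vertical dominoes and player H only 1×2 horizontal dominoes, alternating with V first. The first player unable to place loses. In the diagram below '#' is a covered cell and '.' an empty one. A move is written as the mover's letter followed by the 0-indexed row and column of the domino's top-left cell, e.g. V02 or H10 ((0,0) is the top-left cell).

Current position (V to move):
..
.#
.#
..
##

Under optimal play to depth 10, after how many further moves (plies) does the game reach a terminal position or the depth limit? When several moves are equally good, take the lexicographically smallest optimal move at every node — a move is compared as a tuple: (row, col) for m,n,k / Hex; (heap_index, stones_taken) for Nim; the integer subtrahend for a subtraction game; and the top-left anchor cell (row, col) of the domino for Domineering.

PV length from [../.#/.#/../##]: 2 plies

[../.#/.#/../##] V move#1: V00:-1/#./##/.#/../##*, V10:-1/../##/##/../##, V20:-1/../.#/##/#./##
[#./##/.#/../##] H move#2: H30:+1/#./##/.#/##/##*
[#./##/.#/##/##] end (terminal -1, V#3); searched ../.#/.#/../## to 10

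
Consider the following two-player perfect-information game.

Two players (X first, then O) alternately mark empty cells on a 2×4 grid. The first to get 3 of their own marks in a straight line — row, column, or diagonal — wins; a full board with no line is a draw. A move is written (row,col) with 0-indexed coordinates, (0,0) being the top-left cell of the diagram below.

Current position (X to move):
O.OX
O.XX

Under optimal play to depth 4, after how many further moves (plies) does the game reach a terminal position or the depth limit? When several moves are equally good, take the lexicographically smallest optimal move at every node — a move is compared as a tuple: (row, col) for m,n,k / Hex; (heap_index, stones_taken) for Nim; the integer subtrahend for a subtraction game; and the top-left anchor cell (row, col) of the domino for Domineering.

PV length from [O.OX/O.XX]: 1 ply

[O.OX/O.XX] X move#1: (0,1):+0/OXOX/O.XX, (1,1):+1/O.OX/OXXX*
[O.OX/OXXX] end (terminal -1, O#2); searched O.OX/O.XX to 4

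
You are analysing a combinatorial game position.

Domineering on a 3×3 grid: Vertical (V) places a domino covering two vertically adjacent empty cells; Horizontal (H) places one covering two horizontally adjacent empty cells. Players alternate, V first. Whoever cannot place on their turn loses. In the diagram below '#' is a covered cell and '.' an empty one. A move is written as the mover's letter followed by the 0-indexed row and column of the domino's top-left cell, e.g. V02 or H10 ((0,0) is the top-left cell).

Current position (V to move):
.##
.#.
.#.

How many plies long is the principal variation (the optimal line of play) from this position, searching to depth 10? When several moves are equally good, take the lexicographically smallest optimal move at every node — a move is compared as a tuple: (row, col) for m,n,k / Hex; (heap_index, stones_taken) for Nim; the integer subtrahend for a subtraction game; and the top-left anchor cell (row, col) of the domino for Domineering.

PV length from [.##/.#./.#.]: 1 ply

[.##/.#./.#.] V move#1: V00:+1/###/##./.#.*, V10:+1/.##/##./##., V12:+1/.##/.##/.##
[###/##./.#.] end (terminal -1, H#2); searched .##/.#./.#. to 10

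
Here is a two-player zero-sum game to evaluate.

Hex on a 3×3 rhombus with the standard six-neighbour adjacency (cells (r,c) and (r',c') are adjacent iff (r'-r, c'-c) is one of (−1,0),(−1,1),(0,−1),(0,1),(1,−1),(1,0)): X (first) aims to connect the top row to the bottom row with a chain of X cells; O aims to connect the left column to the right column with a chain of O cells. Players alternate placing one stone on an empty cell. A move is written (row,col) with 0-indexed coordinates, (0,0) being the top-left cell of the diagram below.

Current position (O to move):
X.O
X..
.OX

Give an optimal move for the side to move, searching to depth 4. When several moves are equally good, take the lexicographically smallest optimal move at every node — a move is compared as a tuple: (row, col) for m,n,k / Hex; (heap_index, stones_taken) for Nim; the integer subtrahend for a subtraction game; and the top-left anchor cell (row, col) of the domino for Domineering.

[X.O/X../.OX] O move#1: (0,1):-1/XOO/X../.OX, (1,1):-1/X.O/XO./.OX, (1,2):-1/X.O/X.O/.OX, (2,0):+1/X.O/X../OOX*
[X.O/X../OOX] X move#2: (0,1):-1/XXO/X../OOX*, (1,1):-1/X.O/XX./OOX, (1,2):-1/X.O/X.X/OOX
[XXO/X../OOX] O move#3: (1,1):+1/XXO/XO./OOX*, (1,2):+1/XXO/X.O/OOX
[XXO/XO./OOX] end (terminal -1, X#4); searched X.O/X../.OX to 4

O's best at [X.O/X../.OX]: (2,0)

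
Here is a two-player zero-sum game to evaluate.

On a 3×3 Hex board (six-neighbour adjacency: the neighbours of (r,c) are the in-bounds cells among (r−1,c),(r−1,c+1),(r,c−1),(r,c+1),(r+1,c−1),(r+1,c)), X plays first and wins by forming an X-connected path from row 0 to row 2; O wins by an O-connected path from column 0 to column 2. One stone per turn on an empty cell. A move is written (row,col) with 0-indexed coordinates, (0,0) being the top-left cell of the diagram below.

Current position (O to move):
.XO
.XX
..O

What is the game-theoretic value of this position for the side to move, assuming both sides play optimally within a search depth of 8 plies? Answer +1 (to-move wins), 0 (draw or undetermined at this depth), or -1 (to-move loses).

[.XO/.XX/..O] O move#1: (0,0):-1/OXO/.XX/..O*, (1,0):-1/.XO/OXX/..O, (2,0):-1/.XO/.XX/O.O, (2,1):-1/.XO/.XX/.OO
[OXO/.XX/..O] X move#2: (1,0):+1/OXO/XXX/..O*, (2,0):+1/OXO/.XX/X.O, (2,1):+1/OXO/.XX/.XO
[OXO/XXX/..O] O move#3: (2,0):-1/OXO/XXX/O.O*, (2,1):-1/OXO/XXX/.OO
[OXO/XXX/O.O] X move#4: (2,1):+1/OXO/XXX/OXO*
[OXO/XXX/OXO] end (terminal -1, O#5); searched .XO/.XX/..O to 8

value(.XO/.XX/..O, O) = -1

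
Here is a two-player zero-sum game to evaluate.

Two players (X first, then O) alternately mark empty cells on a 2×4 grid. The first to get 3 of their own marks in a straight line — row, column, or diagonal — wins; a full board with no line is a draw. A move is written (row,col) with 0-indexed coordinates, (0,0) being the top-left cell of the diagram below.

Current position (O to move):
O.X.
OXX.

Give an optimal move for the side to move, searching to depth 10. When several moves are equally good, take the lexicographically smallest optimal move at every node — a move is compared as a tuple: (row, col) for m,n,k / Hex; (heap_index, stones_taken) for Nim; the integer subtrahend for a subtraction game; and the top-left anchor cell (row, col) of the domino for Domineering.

ply 1, O at O.X./OXX. | (0,1)=-1→OOX./OXX.; (0,3)=-1→O.XO/OXX.; (1,3)=+0→O.X./OXXO*
ply 2, X at O.X./OXXO | (0,1)=+0→OXX./OXXO*; (0,3)=+0→O.XX/OXXO
ply 3, O at OXX./OXXO | (0,3)=+0→OXXO/OXXO*
ply 4: OXXO/OXXO is terminal +0 (X); from O.X./OXX. depth 10

O's best at [O.X./OXX.]: (1,3)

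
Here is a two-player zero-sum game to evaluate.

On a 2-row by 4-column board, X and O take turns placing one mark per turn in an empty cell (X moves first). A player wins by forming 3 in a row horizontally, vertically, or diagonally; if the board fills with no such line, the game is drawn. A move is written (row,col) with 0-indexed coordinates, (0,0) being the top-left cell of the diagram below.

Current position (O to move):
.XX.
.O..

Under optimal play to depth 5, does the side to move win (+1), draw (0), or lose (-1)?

value(.XX./.O.., O) = -1

ply 1, O at .XX./.O.. | (0,0)=-1→OXX./.O..*; (0,3)=-1→.XXO/.O..; (1,0)=-1→.XX./OO..; (1,2)=-1→.XX./.OO.; (1,3)=-1→.XX./.O.O
ply 2, X at OXX./.O.. | (0,3)=+1→OXXX/.O..*; (1,0)=+0→OXX./XO..; (1,2)=+0→OXX./.OX.; (1,3)=+0→OXX./.O.X
ply 3: OXXX/.O.. is terminal -1 (O); from .XX./.O.. depth 5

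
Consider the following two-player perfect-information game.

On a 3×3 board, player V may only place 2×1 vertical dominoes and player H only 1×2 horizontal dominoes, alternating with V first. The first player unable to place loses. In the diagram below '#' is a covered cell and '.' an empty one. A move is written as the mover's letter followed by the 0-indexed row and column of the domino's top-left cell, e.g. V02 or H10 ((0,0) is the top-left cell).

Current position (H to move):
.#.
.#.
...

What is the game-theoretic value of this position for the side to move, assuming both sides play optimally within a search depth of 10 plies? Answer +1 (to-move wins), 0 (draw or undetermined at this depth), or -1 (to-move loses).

p1 H@[.#./.#./...]: H20[.#./.#./##.]-1* H21[.#./.#./.##]-1
p2 V@[.#./.#./##.]: V00[##./##./##.]+1* V02[.##/.##/##.]+1 V12[.#./.##/###]+1
p3 H@[##./##./##.] terminal -1; root [.#./.#./...] d10

value(.#./.#./..., H) = -1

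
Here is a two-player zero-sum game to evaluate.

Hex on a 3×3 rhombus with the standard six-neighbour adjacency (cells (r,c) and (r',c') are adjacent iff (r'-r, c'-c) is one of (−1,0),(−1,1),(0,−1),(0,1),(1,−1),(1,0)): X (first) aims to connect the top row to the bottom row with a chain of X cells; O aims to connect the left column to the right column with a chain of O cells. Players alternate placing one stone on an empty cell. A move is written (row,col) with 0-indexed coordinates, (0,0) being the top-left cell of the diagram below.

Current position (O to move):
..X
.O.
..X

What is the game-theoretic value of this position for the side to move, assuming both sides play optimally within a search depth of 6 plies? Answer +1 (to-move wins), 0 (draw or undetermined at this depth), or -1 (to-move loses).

value(..X/.O./..X, O) = +1

[..X/.O./..X] O move#1: (0,0):-1/O.X/.O./..X, (0,1):-1/.OX/.O./..X, (1,0):-1/..X/OO./..X, (1,2):+1/..X/.OO/..X*, (2,0):-1/..X/.O./O.X, (2,1):-1/..X/.O./.OX
[..X/.OO/..X] X move#2: (0,0):-1/X.X/.OO/..X*, (0,1):-1/.XX/.OO/..X, (1,0):-1/..X/XOO/..X, (2,0):-1/..X/.OO/X.X, (2,1):-1/..X/.OO/.XX
[X.X/.OO/..X] O move#3: (0,1):+1/XOX/.OO/..X*, (1,0):+1/X.X/OOO/..X, (2,0):+1/X.X/.OO/O.X, (2,1):+1/X.X/.OO/.OX
[XOX/.OO/..X] X move#4: (1,0):-1/XOX/XOO/..X*, (2,0):-1/XOX/.OO/X.X, (2,1):-1/XOX/.OO/.XX
[XOX/XOO/..X] O move#5: (2,0):+1/XOX/XOO/O.X*, (2,1):-1/XOX/XOO/.OX
[XOX/XOO/O.X] end (terminal -1, X#6); searched ..X/.O./..X to 6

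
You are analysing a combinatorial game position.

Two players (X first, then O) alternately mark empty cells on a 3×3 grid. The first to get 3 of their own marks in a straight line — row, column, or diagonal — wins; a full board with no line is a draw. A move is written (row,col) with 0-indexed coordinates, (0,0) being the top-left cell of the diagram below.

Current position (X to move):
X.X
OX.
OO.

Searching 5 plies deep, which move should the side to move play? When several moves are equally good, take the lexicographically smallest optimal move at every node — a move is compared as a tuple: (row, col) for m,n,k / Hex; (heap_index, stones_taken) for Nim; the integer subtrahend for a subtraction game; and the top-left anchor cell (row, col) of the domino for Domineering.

[X.X/OX./OO.] X move#1: (0,1):+1/XXX/OX./OO.*, (1,2):-1/X.X/OXX/OO., (2,2):+1/X.X/OX./OOX
[XXX/OX./OO.] end (terminal -1, O#2); searched X.X/OX./OO. to 5

X's best at [X.X/OX./OO.]: (0,1)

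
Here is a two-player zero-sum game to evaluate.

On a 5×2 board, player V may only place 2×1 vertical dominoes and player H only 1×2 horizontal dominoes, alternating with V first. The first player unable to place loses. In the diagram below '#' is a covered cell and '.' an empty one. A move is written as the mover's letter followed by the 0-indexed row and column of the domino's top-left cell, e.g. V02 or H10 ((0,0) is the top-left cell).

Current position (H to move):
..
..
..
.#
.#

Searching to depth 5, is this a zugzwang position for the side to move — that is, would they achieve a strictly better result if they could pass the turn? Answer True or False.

zugzwang(../../../.#/.#, H) = False

ply 1, H at ../../../.#/.# | H00=-1→##/../../.#/.#; H10=+1→../##/../.#/.#*; H20=-1→../../##/.#/.#
ply 2, V at ../##/../.#/.# | V20=-1→../##/#./##/.#*; V30=-1→../##/../##/##
ply 3, H at ../##/#./##/.# | H00=+1→##/##/#./##/.#*
ply 4: ##/##/#./##/.# is terminal -1 (V); from ../../../.#/.# depth 5
pass branch (V moves first from the same position):
  | ply 1, V at ../../../.#/.# | V00=+1→#./#./../.#/.#*; V01=+1→.#/.#/../.#/.#; V10=+1→../#./#./.#/.#; V11=+1→../.#/.#/.#/.#; V20=-1→../../#./##/.#; V30=-1→../../../##/##
  | ply 2, H at #./#./../.#/.# | H20=-1→#./#./##/.#/.#*
  | ply 3, V at #./#./##/.#/.# | V01=+1→##/##/##/.#/.#*; V30=+1→#./#./##/##/##
  | ply 4: ##/##/##/.#/.# is terminal -1 (H); from ../../../.#/.# depth 5
H moving scores +1; H passing scores -1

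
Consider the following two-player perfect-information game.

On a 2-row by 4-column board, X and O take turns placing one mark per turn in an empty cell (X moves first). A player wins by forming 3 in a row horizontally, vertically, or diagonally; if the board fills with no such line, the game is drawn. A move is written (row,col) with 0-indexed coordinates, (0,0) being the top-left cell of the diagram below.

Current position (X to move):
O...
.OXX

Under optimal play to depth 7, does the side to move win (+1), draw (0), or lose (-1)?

value(O.../.OXX, X) = 0

[O.../.OXX] X move#1: (0,1):+0/OX../.OXX*, (0,2):+0/O.X./.OXX, (0,3):+0/O..X/.OXX, (1,0):+0/O.../XOXX
[OX../.OXX] O move#2: (0,2):+0/OXO./.OXX*, (0,3):+0/OX.O/.OXX, (1,0):+0/OX../OOXX
[OXO./.OXX] X move#3: (0,3):+0/OXOX/.OXX*, (1,0):+0/OXO./XOXX
[OXOX/.OXX] O move#4: (1,0):+0/OXOX/OOXX*
[OXOX/OOXX] end (terminal +0, X#5); searched O.../.OXX to 7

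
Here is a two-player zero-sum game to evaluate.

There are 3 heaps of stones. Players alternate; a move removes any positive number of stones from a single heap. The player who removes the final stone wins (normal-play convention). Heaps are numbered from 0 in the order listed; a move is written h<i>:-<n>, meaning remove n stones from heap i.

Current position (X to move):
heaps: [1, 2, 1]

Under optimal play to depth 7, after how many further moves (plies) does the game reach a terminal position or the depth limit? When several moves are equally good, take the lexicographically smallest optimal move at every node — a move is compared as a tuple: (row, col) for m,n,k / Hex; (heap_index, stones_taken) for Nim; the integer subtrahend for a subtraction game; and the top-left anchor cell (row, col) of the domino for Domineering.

p1 X@[(1,2,1)]: h0:-1[(0,2,1)]-1 h1:-1[(1,1,1)]-1 h1:-2[(1,0,1)]+1* h2:-1[(1,2,0)]-1
p2 O@[(1,0,1)]: h0:-1[(0,0,1)]-1* h2:-1[(1,0,0)]-1
p3 X@[(0,0,1)]: h2:-1[(0,0,0)]+1*
p4 O@[(0,0,0)] terminal -1; root [(1,2,1)] d7

PV length from [(1,2,1)]: 3 plies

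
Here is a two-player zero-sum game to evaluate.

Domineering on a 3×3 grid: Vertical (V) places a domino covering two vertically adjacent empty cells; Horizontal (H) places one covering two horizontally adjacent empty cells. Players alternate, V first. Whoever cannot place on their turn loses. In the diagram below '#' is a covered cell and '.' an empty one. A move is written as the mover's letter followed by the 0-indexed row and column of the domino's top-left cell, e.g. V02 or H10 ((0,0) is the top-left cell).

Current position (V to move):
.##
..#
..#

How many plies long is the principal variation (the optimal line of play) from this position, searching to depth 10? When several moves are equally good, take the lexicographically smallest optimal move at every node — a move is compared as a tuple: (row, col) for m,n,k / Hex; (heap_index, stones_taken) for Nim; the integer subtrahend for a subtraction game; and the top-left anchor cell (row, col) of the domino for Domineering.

ply 1, V at .##/..#/..# | V00=-1→###/#.#/..#; V10=+1→.##/#.#/#.#*; V11=+1→.##/.##/.##
ply 2: .##/#.#/#.# is terminal -1 (H); from .##/..#/..# depth 10

PV length from [.##/..#/..#]: 1 ply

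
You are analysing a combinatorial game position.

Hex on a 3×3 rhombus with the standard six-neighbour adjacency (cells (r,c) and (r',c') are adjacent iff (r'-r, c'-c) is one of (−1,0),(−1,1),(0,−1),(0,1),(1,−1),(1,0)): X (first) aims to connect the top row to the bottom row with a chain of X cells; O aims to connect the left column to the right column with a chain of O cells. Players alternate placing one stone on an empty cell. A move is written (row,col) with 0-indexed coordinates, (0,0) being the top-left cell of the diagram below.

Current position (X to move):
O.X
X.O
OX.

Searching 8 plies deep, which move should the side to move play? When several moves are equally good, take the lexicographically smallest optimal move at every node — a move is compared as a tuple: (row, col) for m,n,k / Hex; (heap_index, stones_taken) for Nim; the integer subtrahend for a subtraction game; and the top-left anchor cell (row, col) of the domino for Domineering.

X's best at [O.X/X.O/OX.]: (1,1)

p1 X@[O.X/X.O/OX.]: (0,1)[OXX/X.O/OX.]-1 (1,1)[O.X/XXO/OX.]+1* (2,2)[O.X/X.O/OXX]-1
p2 O@[O.X/XXO/OX.] terminal -1; root [O.X/X.O/OX.] d8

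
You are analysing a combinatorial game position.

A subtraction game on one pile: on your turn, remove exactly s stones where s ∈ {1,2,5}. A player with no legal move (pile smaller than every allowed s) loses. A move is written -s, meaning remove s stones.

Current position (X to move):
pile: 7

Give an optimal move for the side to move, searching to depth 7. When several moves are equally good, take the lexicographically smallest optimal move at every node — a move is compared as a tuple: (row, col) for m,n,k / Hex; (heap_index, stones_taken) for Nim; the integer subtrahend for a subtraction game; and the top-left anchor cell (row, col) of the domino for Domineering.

X's best at [7]: -1

[7] X move#1: -1:+1/6*, -2:-1/5, -5:-1/2
[6] O move#2: -1:-1/5*, -2:-1/4, -5:-1/1
[5] X move#3: -1:-1/4, -2:+1/3*, -5:+1/0
[3] O move#4: -1:-1/2*, -2:-1/1
[2] X move#5: -1:-1/1, -2:+1/0*
[0] end (terminal -1, O#6); searched 7 to 7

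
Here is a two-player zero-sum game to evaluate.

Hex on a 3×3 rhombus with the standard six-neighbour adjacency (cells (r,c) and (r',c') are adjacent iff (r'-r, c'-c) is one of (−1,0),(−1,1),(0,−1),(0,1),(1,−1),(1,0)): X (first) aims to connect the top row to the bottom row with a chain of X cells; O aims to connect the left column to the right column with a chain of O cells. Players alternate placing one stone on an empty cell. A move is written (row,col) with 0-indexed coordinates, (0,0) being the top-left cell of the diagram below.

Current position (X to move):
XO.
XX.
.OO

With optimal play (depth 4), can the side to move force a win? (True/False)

ply 1, X at XO./XX./.OO | (0,2)=-1→XOX/XX./.OO; (1,2)=-1→XO./XXX/.OO; (2,0)=+1→XO./XX./XOO*
ply 2: XO./XX./XOO is terminal -1 (O); from XO./XX./.OO depth 4

X winning at [XO./XX./.OO]: True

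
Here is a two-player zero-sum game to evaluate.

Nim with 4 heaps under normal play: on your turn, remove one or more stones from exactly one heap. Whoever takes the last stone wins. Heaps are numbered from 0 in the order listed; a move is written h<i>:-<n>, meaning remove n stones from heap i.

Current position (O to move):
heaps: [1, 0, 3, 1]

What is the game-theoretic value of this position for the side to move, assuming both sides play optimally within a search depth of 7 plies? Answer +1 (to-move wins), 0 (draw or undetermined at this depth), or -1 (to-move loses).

p1 O@[(1,0,3,1)]: h0:-1[(0,0,3,1)]-1 h2:-1[(1,0,2,1)]-1 h2:-2[(1,0,1,1)]-1 h2:-3[(1,0,0,1)]+1* h3:-1[(1,0,3,0)]-1
p2 X@[(1,0,0,1)]: h0:-1[(0,0,0,1)]-1* h3:-1[(1,0,0,0)]-1
p3 O@[(0,0,0,1)]: h3:-1[(0,0,0,0)]+1*
p4 X@[(0,0,0,0)] terminal -1; root [(1,0,3,1)] d7

value((1,0,3,1), O) = +1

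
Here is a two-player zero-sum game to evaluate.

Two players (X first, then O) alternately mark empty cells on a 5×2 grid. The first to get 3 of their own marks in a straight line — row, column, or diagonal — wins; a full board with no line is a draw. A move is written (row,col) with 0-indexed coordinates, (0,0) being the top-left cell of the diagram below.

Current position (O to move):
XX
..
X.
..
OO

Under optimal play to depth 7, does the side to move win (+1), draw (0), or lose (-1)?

ply 1, O at XX/../X./../OO | (1,0)=+0→XX/O./X./../OO*; (1,1)=-1→XX/.O/X./../OO; (2,1)=-1→XX/../XO/../OO; (3,0)=-1→XX/../X./O./OO; (3,1)=-1→XX/../X./.O/OO
ply 2, X at XX/O./X./../OO | (1,1)=+0→XX/OX/X./../OO*; (2,1)=+0→XX/O./XX/../OO; (3,0)=+0→XX/O./X./X./OO; (3,1)=+0→XX/O./X./.X/OO
ply 3, O at XX/OX/X./../OO | (2,1)=+0→XX/OX/XO/../OO*; (3,0)=-1→XX/OX/X./O./OO; (3,1)=-1→XX/OX/X./.O/OO
ply 4, X at XX/OX/XO/../OO | (3,0)=-1→XX/OX/XO/X./OO; (3,1)=+0→XX/OX/XO/.X/OO*
ply 5, O at XX/OX/XO/.X/OO | (3,0)=+0→XX/OX/XO/OX/OO*
ply 6: XX/OX/XO/OX/OO is terminal +0 (X); from XX/../X./../OO depth 7

value(XX/../X./../OO, O) = 0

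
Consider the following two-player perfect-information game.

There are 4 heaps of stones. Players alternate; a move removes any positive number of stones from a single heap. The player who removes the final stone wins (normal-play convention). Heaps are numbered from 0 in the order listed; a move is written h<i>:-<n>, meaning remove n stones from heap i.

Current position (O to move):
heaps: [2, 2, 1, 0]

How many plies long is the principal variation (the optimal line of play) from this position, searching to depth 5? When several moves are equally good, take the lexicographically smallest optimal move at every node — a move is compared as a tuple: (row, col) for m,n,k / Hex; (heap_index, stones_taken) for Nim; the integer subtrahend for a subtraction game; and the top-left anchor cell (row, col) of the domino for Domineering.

ply 1, O at (2,2,1,0) | h0:-1=-1→(1,2,1,0); h0:-2=-1→(0,2,1,0); h1:-1=-1→(2,1,1,0); h1:-2=-1→(2,0,1,0); h2:-1=+1→(2,2,0,0)*
ply 2, X at (2,2,0,0) | h0:-1=-1→(1,2,0,0)*; h0:-2=-1→(0,2,0,0); h1:-1=-1→(2,1,0,0); h1:-2=-1→(2,0,0,0)
ply 3, O at (1,2,0,0) | h0:-1=-1→(0,2,0,0); h1:-1=+1→(1,1,0,0)*; h1:-2=-1→(1,0,0,0)
ply 4, X at (1,1,0,0) | h0:-1=-1→(0,1,0,0)*; h1:-1=-1→(1,0,0,0)
ply 5, O at (0,1,0,0) | h1:-1=+1→(0,0,0,0)*
ply 6: (0,0,0,0) is terminal -1 (X); from (2,2,1,0) depth 5

PV length from [(2,2,1,0)]: 5 plies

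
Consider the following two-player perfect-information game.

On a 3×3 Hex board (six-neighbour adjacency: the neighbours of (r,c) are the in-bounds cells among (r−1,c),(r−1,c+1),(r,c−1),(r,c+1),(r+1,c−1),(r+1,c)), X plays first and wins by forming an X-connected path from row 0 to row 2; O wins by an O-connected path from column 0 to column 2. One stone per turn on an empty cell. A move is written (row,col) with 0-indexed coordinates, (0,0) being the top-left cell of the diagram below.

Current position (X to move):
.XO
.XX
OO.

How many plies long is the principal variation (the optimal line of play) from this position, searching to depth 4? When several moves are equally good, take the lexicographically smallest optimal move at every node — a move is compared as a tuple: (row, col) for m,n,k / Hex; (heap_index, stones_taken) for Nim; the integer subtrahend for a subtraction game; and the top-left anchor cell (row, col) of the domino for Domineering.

[.XO/.XX/OO.] X move#1: (0,0):-1/XXO/.XX/OO., (1,0):-1/.XO/XXX/OO., (2,2):+1/.XO/.XX/OOX*
[.XO/.XX/OOX] end (terminal -1, O#2); searched .XO/.XX/OO. to 4

PV length from [.XO/.XX/OO.]: 1 ply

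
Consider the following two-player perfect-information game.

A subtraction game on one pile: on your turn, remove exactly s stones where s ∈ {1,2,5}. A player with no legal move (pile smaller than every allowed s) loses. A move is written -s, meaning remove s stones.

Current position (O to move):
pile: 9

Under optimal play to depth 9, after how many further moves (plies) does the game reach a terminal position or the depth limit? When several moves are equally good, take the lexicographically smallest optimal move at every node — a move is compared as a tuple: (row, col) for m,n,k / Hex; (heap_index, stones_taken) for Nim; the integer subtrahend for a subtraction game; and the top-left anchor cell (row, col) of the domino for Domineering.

PV length from [9]: 6 plies

ply 1, O at 9 | -1=-1→8*; -2=-1→7; -5=-1→4
ply 2, X at 8 | -1=-1→7; -2=+1→6*; -5=+1→3
ply 3, O at 6 | -1=-1→5*; -2=-1→4; -5=-1→1
ply 4, X at 5 | -1=-1→4; -2=+1→3*; -5=+1→0
ply 5, O at 3 | -1=-1→2*; -2=-1→1
ply 6, X at 2 | -1=-1→1; -2=+1→0*
ply 7: 0 is terminal -1 (O); from 9 depth 9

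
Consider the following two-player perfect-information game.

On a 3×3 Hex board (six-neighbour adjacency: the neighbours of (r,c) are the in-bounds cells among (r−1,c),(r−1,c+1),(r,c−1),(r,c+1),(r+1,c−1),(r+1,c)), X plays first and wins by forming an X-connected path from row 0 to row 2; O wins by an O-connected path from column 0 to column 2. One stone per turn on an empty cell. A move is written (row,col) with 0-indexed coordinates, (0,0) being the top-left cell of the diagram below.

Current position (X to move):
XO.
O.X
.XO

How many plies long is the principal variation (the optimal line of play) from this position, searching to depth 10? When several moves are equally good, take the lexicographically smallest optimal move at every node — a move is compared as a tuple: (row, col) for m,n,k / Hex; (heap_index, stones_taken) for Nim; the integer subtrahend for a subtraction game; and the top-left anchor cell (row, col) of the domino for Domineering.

[XO./O.X/.XO] X move#1: (0,2):+1/XOX/O.X/.XO*, (1,1):-1/XO./OXX/.XO, (2,0):-1/XO./O.X/XXO
[XOX/O.X/.XO] end (terminal -1, O#2); searched XO./O.X/.XO to 10

PV length from [XO./O.X/.XO]: 1 ply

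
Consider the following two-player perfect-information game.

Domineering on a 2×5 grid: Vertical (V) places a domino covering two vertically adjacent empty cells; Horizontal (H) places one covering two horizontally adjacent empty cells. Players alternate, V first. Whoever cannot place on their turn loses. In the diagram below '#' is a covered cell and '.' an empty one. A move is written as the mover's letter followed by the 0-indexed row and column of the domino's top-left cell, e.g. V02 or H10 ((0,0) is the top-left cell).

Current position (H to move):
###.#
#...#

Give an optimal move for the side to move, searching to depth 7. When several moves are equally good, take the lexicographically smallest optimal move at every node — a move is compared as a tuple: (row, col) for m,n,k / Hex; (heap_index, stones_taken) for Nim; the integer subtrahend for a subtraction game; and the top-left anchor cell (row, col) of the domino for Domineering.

p1 H@[###.#/#...#]: H11[###.#/###.#]-1 H12[###.#/#.###]+1*
p2 V@[###.#/#.###] terminal -1; root [###.#/#...#] d7

H's best at [###.#/#...#]: H12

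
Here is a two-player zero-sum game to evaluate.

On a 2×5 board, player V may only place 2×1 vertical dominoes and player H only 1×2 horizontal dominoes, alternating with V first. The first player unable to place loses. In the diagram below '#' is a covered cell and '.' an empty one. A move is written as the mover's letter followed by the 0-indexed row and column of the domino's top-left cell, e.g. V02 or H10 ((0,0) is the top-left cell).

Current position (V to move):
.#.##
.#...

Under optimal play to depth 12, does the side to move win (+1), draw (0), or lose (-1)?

value(.#.##/.#..., V) = +1

p1 V@[.#.##/.#...]: V00[##.##/##...]-1 V02[.####/.##..]+1*
p2 H@[.####/.##..]: H13[.####/.####]-1*
p3 V@[.####/.####]: V00[#####/#####]+1*
p4 H@[#####/#####] terminal -1; root [.#.##/.#...] d12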